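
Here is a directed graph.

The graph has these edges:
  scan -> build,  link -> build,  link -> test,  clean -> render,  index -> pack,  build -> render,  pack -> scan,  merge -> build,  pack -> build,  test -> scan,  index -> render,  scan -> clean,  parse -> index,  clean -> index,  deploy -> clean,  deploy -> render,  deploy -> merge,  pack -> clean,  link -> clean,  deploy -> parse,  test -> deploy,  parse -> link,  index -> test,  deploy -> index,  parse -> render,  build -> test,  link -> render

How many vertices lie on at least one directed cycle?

10

A vertex is on a directed cycle iff it belongs to a strongly connected component of size ≥ 2 (or has a self-loop).
The vertices on cycles are {link, pack, scan, test, build, clean, index, merge, parse, deploy} — 10 in total.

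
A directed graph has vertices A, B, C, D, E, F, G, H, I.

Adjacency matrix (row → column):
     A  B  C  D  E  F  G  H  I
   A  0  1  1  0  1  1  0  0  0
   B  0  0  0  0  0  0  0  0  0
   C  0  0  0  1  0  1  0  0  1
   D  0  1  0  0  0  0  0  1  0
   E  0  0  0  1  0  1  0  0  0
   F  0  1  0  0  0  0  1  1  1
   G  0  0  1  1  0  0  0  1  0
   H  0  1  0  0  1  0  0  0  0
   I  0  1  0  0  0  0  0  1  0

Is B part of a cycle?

No

B lies on a cycle iff there is a path from B back to itself.
Exploring from B, it never reaches itself; equivalently, its strongly connected component is a singleton.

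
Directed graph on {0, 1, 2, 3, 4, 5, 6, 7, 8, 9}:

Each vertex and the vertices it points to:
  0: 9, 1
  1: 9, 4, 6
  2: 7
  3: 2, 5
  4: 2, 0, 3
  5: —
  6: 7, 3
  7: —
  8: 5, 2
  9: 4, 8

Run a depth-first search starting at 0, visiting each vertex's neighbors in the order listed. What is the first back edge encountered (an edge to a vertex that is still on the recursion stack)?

DFS from 0 (visiting each vertex's neighbors in the order listed); mark gray on enter, black on exit:
0 gray
  9 gray
    4 gray
      2 gray
        7 gray
        7 black
      2 black
      4→0: 0 is gray → back edge
First back edge: 4 → 0.

4->0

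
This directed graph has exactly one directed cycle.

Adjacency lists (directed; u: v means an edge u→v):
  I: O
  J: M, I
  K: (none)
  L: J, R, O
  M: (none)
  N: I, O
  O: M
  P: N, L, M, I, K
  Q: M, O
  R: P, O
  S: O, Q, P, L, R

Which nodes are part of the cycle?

DFS with gray/black marking from P:
P gray
  N gray
    I gray
      O gray
        M gray
        M black
      O black
    I black
    N→O: O black — skip
  N black
  L gray
    J gray
      J→M: M black — skip
      J→I: I black — skip
    J black
    R gray
      R→P: P is gray → back edge
Back edge closes the cycle P → L → R → P; its vertices are {L, P, R}.

L, P, R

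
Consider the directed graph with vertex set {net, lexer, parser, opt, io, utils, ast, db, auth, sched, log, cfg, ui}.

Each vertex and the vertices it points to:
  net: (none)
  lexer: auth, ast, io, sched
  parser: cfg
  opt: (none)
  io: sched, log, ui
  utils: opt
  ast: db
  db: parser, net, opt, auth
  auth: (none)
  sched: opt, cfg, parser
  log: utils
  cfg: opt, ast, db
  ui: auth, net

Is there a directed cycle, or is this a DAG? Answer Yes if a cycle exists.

Yes

DFS with white/gray/black marking, starting from utils:
utils gray
  opt gray
  opt black
utils black
net gray
net black
lexer gray
  auth gray
  auth black
  ast gray
    db gray
      parser gray
        cfg gray
          cfg→opt: opt black — skip
          cfg→ast: ast is gray → back edge
Back edge found, so a cycle exists: ast → db → parser → cfg → ast.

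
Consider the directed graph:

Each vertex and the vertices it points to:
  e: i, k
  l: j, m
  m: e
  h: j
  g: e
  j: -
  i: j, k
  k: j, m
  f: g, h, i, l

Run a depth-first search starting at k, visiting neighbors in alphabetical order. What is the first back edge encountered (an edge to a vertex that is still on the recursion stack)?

DFS from k (visiting neighbors in alphabetical order); mark gray on enter, black on exit:
k gray
  j gray
  j black
  m gray
    e gray
      i gray
        i→j: j black — skip
        i→k: k is gray → back edge
First back edge: i → k.

i→k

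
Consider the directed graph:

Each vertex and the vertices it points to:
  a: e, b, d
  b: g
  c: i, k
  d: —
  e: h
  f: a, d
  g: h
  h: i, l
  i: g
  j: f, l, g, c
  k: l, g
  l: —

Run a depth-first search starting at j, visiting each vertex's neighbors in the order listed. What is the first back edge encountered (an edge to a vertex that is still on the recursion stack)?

g→h

DFS from j (visiting each vertex's neighbors in the order listed); mark gray on enter, black on exit:
j gray
  f gray
    a gray
      e gray
        h gray
          i gray
            g gray
              g→h: h is gray → back edge
First back edge: g → h.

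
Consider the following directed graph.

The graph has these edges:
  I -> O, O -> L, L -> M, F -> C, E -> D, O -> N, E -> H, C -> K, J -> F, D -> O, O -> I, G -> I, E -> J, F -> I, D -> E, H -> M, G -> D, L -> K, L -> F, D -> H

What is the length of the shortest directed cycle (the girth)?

2

For each vertex v, BFS finds the shortest path from v back to v.
The shortest such closed walk is D → E → D, length 2.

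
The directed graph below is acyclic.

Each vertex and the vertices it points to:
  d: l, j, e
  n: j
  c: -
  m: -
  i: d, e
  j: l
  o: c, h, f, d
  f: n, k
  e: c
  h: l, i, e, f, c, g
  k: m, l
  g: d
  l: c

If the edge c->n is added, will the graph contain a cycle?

Adding c→n creates a cycle iff n can already reach c.
Path from n: n → j → l → c.
So n → … → c → n is a cycle.

Yes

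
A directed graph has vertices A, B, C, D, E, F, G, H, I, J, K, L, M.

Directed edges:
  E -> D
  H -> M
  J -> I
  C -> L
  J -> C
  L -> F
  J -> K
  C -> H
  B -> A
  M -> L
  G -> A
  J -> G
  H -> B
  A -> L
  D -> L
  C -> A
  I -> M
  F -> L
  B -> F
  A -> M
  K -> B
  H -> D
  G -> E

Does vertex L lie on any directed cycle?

Yes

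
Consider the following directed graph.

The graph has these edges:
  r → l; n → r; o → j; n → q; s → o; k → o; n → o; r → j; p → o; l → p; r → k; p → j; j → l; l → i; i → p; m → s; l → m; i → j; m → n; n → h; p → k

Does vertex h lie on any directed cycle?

No

h lies on a cycle iff there is a path from h back to itself.
Exploring from h, it never reaches itself; equivalently, its strongly connected component is a singleton.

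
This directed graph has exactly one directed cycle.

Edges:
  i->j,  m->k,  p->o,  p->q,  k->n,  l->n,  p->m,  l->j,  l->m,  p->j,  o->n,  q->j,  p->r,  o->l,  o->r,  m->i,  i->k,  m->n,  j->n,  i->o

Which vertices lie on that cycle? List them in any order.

i, l, m, o

DFS with gray/black marking from o:
o gray
  l gray
    n gray
    n black
    j gray
      j→n: n black — skip
    j black
    m gray
      m→n: n black — skip
      k gray
        k→n: n black — skip
      k black
      i gray
        i→k: k black — skip
        i→j: j black — skip
        i→o: o is gray → back edge
Back edge closes the cycle o → l → m → i → o; its vertices are {i, l, m, o}.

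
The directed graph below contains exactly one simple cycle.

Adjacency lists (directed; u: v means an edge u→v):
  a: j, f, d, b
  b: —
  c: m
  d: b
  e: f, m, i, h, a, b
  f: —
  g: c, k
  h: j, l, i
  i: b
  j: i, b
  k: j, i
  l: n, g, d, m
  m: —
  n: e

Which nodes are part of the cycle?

DFS with gray/black marking from l:
l gray
  n gray
    e gray
      f gray
      f black
      m gray
      m black
      i gray
        b gray
        b black
      i black
      h gray
        j gray
          j→i: i black — skip
          j→b: b black — skip
        j black
        h→l: l is gray → back edge
Back edge closes the cycle l → n → e → h → l; its vertices are {e, h, l, n}.

e, h, l, n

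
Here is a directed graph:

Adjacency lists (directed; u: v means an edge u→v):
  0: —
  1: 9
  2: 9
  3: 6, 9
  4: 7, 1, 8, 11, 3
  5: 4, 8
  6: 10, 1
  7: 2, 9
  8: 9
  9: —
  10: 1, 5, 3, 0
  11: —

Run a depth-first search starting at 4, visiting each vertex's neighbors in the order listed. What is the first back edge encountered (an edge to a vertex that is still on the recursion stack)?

5→4

DFS from 4 (visiting each vertex's neighbors in the order listed); mark gray on enter, black on exit:
4 gray
  7 gray
    2 gray
      9 gray
      9 black
    2 black
    7→9: 9 black — skip
  7 black
  1 gray
    1→9: 9 black — skip
  1 black
  8 gray
    8→9: 9 black — skip
  8 black
  11 gray
  11 black
  3 gray
    6 gray
      10 gray
        10→1: 1 black — skip
        5 gray
          5→4: 4 is gray → back edge
First back edge: 5 → 4.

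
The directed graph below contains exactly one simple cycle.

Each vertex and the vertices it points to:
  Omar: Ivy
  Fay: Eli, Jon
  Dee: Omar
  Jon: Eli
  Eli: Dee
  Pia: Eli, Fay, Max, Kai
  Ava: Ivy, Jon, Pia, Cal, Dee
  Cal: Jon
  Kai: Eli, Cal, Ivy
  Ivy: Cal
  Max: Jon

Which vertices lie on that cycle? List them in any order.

Cal, Dee, Eli, Ivy, Jon, Omar

DFS with gray/black marking from Dee:
Dee gray
  Omar gray
    Ivy gray
      Cal gray
        Jon gray
          Eli gray
            Eli→Dee: Dee is gray → back edge
Back edge closes the cycle Dee → Omar → Ivy → Cal → Jon → Eli → Dee; its vertices are {Cal, Dee, Eli, Ivy, Jon, Omar}.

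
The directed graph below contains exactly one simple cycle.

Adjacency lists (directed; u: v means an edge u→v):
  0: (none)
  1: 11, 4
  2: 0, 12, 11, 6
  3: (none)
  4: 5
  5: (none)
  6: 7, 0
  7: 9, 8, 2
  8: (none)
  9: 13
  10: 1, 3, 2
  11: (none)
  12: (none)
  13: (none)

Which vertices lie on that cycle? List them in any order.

DFS with gray/black marking from 2:
2 gray
  0 gray
  0 black
  12 gray
  12 black
  11 gray
  11 black
  6 gray
    7 gray
      9 gray
        13 gray
        13 black
      9 black
      8 gray
      8 black
      7→2: 2 is gray → back edge
Back edge closes the cycle 2 → 6 → 7 → 2; its vertices are {2, 6, 7}.

2, 6, 7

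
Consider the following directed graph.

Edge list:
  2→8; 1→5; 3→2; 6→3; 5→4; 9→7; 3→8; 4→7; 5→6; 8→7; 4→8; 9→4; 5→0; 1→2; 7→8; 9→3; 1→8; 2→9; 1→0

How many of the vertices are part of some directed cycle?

A vertex is on a directed cycle iff it belongs to a strongly connected component of size ≥ 2 (or has a self-loop).
The vertices on cycles are {2, 3, 7, 8, 9} — 5 in total.

5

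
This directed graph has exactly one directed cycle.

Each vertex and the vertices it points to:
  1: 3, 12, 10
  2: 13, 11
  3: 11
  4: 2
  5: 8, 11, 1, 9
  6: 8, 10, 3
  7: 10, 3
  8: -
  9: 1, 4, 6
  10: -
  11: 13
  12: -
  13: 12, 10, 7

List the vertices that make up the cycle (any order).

DFS with gray/black marking from 13:
13 gray
  12 gray
  12 black
  10 gray
  10 black
  7 gray
    7→10: 10 black — skip
    3 gray
      11 gray
        11→13: 13 is gray → back edge
Back edge closes the cycle 13 → 7 → 3 → 11 → 13; its vertices are {3, 7, 11, 13}.

3, 7, 11, 13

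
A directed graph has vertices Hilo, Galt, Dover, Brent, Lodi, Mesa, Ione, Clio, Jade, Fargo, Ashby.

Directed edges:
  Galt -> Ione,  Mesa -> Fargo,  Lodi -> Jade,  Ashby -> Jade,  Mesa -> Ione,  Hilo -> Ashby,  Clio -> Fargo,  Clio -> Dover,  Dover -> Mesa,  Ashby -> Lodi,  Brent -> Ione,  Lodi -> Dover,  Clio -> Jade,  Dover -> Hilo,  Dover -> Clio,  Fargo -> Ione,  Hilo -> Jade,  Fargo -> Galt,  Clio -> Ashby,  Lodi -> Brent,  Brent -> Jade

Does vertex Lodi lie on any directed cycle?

Lodi is on a cycle iff Lodi can reach itself via ≥1 edge.
Lodi → Dover → Clio → Ashby → Lodi — yes.

Yes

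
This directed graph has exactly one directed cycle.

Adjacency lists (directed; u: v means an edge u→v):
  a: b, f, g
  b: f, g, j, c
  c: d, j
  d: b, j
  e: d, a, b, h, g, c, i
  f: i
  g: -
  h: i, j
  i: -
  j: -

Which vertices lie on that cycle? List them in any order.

b, c, d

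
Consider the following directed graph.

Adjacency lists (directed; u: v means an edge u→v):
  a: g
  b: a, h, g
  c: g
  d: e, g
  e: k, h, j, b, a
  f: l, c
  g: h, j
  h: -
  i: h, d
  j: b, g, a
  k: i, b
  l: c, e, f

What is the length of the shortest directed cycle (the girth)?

For each vertex v, BFS finds the shortest path from v back to v.
The shortest such closed walk is l → f → l, length 2.

2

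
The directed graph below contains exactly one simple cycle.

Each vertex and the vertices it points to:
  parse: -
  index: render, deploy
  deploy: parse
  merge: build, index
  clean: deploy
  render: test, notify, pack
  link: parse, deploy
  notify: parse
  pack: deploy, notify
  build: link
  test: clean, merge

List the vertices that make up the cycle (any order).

DFS with gray/black marking from render:
render gray
  test gray
    clean gray
      deploy gray
        parse gray
        parse black
      deploy black
    clean black
    merge gray
      build gray
        link gray
          link→parse: parse black — skip
          link→deploy: deploy black — skip
        link black
      build black
      index gray
        index→render: render is gray → back edge
Back edge closes the cycle render → test → merge → index → render; its vertices are {test, index, merge, render}.

test, index, merge, render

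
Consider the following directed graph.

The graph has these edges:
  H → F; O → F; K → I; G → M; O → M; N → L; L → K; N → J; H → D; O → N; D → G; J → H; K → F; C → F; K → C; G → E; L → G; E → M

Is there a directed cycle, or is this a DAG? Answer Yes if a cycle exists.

DFS with white/gray/black marking, starting from I:
I gray
I black
E gray
  M gray
  M black
E black
O gray
  N gray
    L gray
      K gray
        F gray
        F black
        K→I: I black — skip
        C gray
          C→F: F black — skip
        C black
      K black
      G gray
        G→M: M black — skip
        G→E: E black — skip
      G black
    L black
    J gray
      H gray
        H→F: F black — skip
        D gray
          D→G: G black — skip
        D black
      H black
    J black
  N black
  O→M: M black — skip
  O→F: F black — skip
O black
Every edge goes to a white or black vertex — no back edge, so the graph is acyclic.

No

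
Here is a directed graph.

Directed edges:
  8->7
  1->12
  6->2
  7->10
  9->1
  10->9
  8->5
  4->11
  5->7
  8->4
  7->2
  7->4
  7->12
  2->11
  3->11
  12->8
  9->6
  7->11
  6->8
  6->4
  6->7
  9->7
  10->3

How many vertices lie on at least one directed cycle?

8

A vertex is on a directed cycle iff it belongs to a strongly connected component of size ≥ 2 (or has a self-loop).
The vertices on cycles are {1, 5, 6, 7, 8, 9, 10, 12} — 8 in total.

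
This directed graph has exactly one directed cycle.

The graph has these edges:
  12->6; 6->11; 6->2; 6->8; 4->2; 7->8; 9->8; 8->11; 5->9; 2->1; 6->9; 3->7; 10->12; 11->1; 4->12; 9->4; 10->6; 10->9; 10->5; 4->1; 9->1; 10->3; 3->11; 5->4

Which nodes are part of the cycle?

4, 6, 9, 12

DFS with gray/black marking from 12:
12 gray
  6 gray
    8 gray
      11 gray
        1 gray
        1 black
      11 black
    8 black
    9 gray
      9→8: 8 black — skip
      4 gray
        4→1: 1 black — skip
        2 gray
          2→1: 1 black — skip
        2 black
        4→12: 12 is gray → back edge
Back edge closes the cycle 12 → 6 → 9 → 4 → 12; its vertices are {4, 6, 9, 12}.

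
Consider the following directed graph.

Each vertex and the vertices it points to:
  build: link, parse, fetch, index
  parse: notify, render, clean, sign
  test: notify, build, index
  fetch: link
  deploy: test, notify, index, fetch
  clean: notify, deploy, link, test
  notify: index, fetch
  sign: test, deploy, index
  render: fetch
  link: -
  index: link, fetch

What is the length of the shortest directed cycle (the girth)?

4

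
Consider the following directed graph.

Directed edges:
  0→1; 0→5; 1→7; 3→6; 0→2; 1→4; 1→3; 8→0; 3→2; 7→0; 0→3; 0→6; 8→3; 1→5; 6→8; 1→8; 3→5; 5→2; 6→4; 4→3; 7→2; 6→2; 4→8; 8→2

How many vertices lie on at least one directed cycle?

7

A vertex is on a directed cycle iff it belongs to a strongly connected component of size ≥ 2 (or has a self-loop).
The vertices on cycles are {0, 1, 3, 4, 6, 7, 8} — 7 in total.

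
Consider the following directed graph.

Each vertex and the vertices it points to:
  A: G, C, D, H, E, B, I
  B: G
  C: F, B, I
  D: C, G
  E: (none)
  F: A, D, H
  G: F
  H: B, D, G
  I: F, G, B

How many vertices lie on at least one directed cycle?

8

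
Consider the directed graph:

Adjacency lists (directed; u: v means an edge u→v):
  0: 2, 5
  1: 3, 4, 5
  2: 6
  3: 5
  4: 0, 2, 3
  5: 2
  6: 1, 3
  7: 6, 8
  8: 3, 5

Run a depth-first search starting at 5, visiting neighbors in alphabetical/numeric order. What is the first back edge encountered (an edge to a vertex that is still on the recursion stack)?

DFS from 5 (visiting neighbors in alphabetical/numeric order); mark gray on enter, black on exit:
5 gray
  2 gray
    6 gray
      1 gray
        3 gray
          3→5: 5 is gray → back edge
First back edge: 3 → 5.

3→5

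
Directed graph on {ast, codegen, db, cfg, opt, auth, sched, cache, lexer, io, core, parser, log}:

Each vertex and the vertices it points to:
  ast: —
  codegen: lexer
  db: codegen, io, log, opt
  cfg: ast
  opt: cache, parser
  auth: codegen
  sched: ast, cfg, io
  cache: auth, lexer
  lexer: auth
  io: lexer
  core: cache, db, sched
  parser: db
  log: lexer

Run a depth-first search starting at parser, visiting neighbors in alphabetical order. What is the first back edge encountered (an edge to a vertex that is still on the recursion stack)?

auth→codegen

DFS from parser (visiting neighbors in alphabetical order); mark gray on enter, black on exit:
parser gray
  db gray
    codegen gray
      lexer gray
        auth gray
          auth→codegen: codegen is gray → back edge
First back edge: auth → codegen.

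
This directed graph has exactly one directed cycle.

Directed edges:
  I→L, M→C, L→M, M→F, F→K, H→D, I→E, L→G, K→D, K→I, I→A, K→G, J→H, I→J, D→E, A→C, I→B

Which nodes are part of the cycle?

DFS with gray/black marking from K:
K gray
  G gray
  G black
  I gray
    L gray
      L→G: G black — skip
      M gray
        C gray
        C black
        F gray
          F→K: K is gray → back edge
Back edge closes the cycle K → I → L → M → F → K; its vertices are {F, I, K, L, M}.

F, I, K, L, M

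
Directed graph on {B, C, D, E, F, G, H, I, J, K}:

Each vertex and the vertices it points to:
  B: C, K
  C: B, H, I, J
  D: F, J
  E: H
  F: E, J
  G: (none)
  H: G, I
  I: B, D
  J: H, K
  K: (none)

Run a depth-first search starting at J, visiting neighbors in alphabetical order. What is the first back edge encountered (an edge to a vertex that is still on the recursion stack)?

C->B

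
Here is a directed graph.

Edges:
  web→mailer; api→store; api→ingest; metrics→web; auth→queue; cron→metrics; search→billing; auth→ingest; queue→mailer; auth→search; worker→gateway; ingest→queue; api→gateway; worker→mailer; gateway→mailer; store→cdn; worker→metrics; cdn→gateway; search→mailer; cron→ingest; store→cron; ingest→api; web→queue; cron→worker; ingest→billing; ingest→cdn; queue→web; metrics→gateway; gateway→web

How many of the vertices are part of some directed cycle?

A vertex is on a directed cycle iff it belongs to a strongly connected component of size ≥ 2 (or has a self-loop).
The vertices on cycles are {api, web, cron, queue, store, ingest} — 6 in total.

6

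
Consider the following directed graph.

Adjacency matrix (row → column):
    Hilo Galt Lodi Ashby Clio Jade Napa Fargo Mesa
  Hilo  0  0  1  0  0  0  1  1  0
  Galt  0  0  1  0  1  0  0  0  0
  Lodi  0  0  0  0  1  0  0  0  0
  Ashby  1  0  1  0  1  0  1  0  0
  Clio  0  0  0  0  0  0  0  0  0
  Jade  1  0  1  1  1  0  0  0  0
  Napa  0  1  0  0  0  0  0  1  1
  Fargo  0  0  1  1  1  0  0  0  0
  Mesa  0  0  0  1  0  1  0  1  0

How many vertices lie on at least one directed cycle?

6

A vertex is on a directed cycle iff it belongs to a strongly connected component of size ≥ 2 (or has a self-loop).
The vertices on cycles are {Hilo, Jade, Mesa, Napa, Ashby, Fargo} — 6 in total.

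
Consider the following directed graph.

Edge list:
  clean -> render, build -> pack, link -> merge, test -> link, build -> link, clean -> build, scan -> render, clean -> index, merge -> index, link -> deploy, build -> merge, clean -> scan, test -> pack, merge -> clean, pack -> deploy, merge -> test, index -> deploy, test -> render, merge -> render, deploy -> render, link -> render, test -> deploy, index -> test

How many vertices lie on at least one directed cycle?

6

A vertex is on a directed cycle iff it belongs to a strongly connected component of size ≥ 2 (or has a self-loop).
The vertices on cycles are {link, test, build, clean, index, merge} — 6 in total.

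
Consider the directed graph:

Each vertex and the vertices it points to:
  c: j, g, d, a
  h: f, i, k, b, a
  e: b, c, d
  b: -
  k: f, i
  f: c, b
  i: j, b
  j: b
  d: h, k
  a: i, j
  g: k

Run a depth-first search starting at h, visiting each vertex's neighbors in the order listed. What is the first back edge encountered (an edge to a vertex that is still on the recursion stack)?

k->f

DFS from h (visiting each vertex's neighbors in the order listed); mark gray on enter, black on exit:
h gray
  f gray
    c gray
      j gray
        b gray
        b black
      j black
      g gray
        k gray
          k→f: f is gray → back edge
First back edge: k → f.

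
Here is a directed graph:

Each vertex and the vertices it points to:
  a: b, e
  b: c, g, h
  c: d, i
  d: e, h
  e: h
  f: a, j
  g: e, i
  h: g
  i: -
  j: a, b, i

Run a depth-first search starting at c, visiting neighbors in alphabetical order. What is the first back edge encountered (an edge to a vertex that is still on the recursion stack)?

g->e

DFS from c (visiting neighbors in alphabetical order); mark gray on enter, black on exit:
c gray
  d gray
    e gray
      h gray
        g gray
          g→e: e is gray → back edge
First back edge: g → e.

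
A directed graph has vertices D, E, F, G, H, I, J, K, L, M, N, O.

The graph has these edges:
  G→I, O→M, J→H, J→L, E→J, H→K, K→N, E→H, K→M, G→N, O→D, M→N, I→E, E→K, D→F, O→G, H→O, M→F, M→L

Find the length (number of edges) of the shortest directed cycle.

For each vertex v, BFS finds the shortest path from v back to v.
The shortest such closed walk is E → H → O → G → I → E, length 5.

5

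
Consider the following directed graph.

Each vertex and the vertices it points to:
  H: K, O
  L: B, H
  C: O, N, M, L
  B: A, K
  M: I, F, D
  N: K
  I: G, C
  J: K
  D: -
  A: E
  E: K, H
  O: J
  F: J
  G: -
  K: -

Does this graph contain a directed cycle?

DFS with white/gray/black marking, starting from M:
M gray
  I gray
    G gray
    G black
    C gray
      O gray
        J gray
          K gray
          K black
        J black
      O black
      N gray
        N→K: K black — skip
      N black
      C→M: M is gray → back edge
Back edge found, so a cycle exists: M → I → C → M.

Yes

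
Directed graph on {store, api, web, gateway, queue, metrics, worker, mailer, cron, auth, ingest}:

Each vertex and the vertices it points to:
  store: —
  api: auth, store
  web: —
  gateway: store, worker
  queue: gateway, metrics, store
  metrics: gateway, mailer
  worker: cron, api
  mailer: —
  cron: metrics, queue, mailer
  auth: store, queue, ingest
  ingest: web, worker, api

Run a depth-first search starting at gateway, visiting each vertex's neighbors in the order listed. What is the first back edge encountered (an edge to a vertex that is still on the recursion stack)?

DFS from gateway (visiting each vertex's neighbors in the order listed); mark gray on enter, black on exit:
gateway gray
  store gray
  store black
  worker gray
    cron gray
      metrics gray
        metrics→gateway: gateway is gray → back edge
First back edge: metrics → gateway.

metrics→gateway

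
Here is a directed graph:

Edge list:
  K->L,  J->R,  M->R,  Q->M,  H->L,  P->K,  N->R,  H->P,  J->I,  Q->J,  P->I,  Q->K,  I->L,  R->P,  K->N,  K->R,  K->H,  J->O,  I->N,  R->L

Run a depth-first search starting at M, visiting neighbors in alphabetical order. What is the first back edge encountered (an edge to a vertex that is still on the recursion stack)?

N->R

DFS from M (visiting neighbors in alphabetical order); mark gray on enter, black on exit:
M gray
  R gray
    L gray
    L black
    P gray
      I gray
        I→L: L black — skip
        N gray
          N→R: R is gray → back edge
First back edge: N → R.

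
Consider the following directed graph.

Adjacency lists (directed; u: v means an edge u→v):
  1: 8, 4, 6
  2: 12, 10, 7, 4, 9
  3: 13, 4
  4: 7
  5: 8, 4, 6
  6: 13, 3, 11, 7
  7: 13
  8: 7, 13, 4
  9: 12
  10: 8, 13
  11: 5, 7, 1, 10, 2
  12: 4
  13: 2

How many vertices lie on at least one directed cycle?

A vertex is on a directed cycle iff it belongs to a strongly connected component of size ≥ 2 (or has a self-loop).
The vertices on cycles are {1, 2, 4, 5, 6, 7, 8, 9, 10, 11, 12, 13} — 12 in total.

12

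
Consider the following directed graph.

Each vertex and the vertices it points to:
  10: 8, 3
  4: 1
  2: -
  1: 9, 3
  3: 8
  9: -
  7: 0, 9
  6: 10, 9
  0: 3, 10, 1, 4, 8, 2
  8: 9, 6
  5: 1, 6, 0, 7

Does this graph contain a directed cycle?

DFS with white/gray/black marking, starting from 9:
9 gray
9 black
10 gray
  8 gray
    8→9: 9 black — skip
    6 gray
      6→10: 10 is gray → back edge
Back edge found, so a cycle exists: 10 → 8 → 6 → 10.

Yes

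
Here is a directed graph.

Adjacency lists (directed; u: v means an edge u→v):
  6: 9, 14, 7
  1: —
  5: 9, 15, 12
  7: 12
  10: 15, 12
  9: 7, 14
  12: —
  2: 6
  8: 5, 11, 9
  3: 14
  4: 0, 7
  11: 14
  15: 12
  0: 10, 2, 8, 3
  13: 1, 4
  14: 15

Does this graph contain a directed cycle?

No

DFS with white/gray/black marking, starting from 13:
13 gray
  1 gray
  1 black
  4 gray
    0 gray
      10 gray
        15 gray
          12 gray
          12 black
        15 black
        10→12: 12 black — skip
      10 black
      2 gray
        6 gray
          9 gray
            7 gray
              7→12: 12 black — skip
            7 black
            14 gray
              14→15: 15 black — skip
            14 black
          9 black
          6→14: 14 black — skip
          6→7: 7 black — skip
        6 black
      2 black
      8 gray
        5 gray
          5→9: 9 black — skip
          5→15: 15 black — skip
          5→12: 12 black — skip
        5 black
        11 gray
          11→14: 14 black — skip
        11 black
        8→9: 9 black — skip
      8 black
      3 gray
        3→14: 14 black — skip
      3 black
    0 black
    4→7: 7 black — skip
  4 black
13 black
Every edge goes to a white or black vertex — no back edge, so the graph is acyclic.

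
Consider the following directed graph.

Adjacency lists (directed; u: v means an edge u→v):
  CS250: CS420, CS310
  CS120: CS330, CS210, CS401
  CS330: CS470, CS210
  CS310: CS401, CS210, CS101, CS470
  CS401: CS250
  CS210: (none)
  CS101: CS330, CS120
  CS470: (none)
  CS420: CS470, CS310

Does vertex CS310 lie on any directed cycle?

CS310 is on a cycle iff CS310 can reach itself via ≥1 edge.
CS310 → CS401 → CS250 → CS310 — yes.

Yes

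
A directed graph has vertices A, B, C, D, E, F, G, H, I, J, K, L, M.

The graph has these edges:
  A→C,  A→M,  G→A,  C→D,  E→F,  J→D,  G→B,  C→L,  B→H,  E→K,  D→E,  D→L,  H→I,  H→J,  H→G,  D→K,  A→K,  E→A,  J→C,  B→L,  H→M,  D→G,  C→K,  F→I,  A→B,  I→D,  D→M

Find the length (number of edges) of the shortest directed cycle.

3

For each vertex v, BFS finds the shortest path from v back to v.
The shortest such closed walk is H → G → B → H, length 3.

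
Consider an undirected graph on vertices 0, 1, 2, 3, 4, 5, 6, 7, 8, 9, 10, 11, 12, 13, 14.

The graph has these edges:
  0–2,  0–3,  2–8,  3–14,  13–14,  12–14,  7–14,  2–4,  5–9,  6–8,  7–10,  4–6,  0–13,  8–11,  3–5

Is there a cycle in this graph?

Yes

DFS, tracking each vertex's parent; an edge to a visited non-parent vertex closes a cycle.
Start from 9:
visit 9 (parent –)
  visit 5 (parent 9)
    5–9: parent, skip
    visit 3 (parent 5)
      3–5: parent, skip
      visit 0 (parent 3)
        0–3: parent, skip
        visit 2 (parent 0)
          2–0: parent, skip
          visit 8 (parent 2)
            visit 6 (parent 8)
              visit 4 (parent 6)
                4–2: 2 visited and ≠ parent → cycle
Cycle: 2 – 8 – 6 – 4 – 2.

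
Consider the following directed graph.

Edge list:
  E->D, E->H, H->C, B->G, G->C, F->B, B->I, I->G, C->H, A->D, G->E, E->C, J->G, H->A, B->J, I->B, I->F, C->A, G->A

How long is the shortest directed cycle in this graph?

For each vertex v, BFS finds the shortest path from v back to v.
The shortest such closed walk is B → I → B, length 2.

2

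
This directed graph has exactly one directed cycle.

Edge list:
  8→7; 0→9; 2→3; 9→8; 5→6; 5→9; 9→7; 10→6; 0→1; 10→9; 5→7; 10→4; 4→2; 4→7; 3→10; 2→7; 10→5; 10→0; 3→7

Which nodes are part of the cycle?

2, 3, 4, 10

DFS with gray/black marking from 10:
10 gray
  4 gray
    7 gray
    7 black
    2 gray
      2→7: 7 black — skip
      3 gray
        3→7: 7 black — skip
        3→10: 10 is gray → back edge
Back edge closes the cycle 10 → 4 → 2 → 3 → 10; its vertices are {2, 3, 4, 10}.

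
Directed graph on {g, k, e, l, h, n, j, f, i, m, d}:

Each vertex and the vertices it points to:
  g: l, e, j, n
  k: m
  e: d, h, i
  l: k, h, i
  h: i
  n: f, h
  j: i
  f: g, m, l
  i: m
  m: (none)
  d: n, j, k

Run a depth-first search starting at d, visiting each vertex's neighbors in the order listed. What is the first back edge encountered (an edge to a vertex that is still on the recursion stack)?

e→d

DFS from d (visiting each vertex's neighbors in the order listed); mark gray on enter, black on exit:
d gray
  n gray
    f gray
      g gray
        l gray
          k gray
            m gray
            m black
          k black
          h gray
            i gray
              i→m: m black — skip
            i black
          h black
          l→i: i black — skip
        l black
        e gray
          e→d: d is gray → back edge
First back edge: e → d.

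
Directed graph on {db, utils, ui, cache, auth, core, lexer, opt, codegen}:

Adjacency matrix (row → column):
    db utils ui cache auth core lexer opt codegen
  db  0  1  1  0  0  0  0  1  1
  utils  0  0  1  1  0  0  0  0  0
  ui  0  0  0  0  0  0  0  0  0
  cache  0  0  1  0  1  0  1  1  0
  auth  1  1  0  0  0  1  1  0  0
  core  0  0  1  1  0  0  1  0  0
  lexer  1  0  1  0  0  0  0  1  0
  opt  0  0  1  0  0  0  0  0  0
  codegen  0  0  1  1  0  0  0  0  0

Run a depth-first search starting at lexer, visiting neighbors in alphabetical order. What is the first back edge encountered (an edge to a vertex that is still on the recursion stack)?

DFS from lexer (visiting neighbors in alphabetical order); mark gray on enter, black on exit:
lexer gray
  db gray
    codegen gray
      cache gray
        auth gray
          core gray
            core→cache: cache is gray → back edge
First back edge: core → cache.

core->cache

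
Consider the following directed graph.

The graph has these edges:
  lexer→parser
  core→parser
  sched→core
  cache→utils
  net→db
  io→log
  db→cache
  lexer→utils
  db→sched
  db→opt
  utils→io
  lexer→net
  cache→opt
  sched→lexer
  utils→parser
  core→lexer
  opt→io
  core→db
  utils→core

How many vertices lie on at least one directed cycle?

7

A vertex is on a directed cycle iff it belongs to a strongly connected component of size ≥ 2 (or has a self-loop).
The vertices on cycles are {db, net, core, cache, lexer, sched, utils} — 7 in total.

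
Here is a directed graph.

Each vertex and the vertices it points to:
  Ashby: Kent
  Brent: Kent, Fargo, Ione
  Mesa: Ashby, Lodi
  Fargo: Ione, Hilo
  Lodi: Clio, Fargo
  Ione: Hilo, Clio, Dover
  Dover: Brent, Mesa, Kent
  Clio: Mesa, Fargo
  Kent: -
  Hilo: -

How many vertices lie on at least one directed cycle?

A vertex is on a directed cycle iff it belongs to a strongly connected component of size ≥ 2 (or has a self-loop).
The vertices on cycles are {Clio, Ione, Lodi, Mesa, Brent, Dover, Fargo} — 7 in total.

7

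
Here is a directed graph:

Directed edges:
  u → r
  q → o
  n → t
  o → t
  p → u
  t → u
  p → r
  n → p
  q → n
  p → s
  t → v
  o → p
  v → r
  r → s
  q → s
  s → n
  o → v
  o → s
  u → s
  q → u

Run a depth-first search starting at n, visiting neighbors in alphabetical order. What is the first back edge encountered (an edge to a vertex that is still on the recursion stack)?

s→n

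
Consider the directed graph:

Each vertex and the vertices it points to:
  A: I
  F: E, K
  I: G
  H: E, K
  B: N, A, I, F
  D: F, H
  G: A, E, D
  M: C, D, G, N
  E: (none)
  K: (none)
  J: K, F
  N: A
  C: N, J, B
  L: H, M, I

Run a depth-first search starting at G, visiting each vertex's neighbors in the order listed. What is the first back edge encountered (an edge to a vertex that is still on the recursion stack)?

I→G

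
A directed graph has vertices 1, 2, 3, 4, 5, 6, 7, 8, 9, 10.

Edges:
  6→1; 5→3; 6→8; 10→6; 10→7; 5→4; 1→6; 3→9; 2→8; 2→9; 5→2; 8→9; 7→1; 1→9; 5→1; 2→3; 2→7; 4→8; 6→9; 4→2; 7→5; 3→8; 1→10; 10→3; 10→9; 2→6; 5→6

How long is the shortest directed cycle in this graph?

For each vertex v, BFS finds the shortest path from v back to v.
The shortest such closed walk is 1 → 6 → 1, length 2.

2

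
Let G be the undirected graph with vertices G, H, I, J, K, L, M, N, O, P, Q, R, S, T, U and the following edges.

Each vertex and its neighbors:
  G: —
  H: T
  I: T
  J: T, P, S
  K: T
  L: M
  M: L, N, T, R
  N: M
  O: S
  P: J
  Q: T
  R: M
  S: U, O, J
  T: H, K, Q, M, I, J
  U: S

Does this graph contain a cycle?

No

DFS, tracking each vertex's parent; an edge to a visited non-parent vertex closes a cycle.
Start from H:
visit H (parent –)
  visit T (parent H)
    T–H: parent, skip
    visit K (parent T)
      K–T: parent, skip
    visit Q (parent T)
      Q–T: parent, skip
    visit M (parent T)
      visit L (parent M)
        L–M: parent, skip
      visit N (parent M)
        N–M: parent, skip
      M–T: parent, skip
      visit R (parent M)
        R–M: parent, skip
    visit I (parent T)
      I–T: parent, skip
    visit J (parent T)
      J–T: parent, skip
      visit P (parent J)
        P–J: parent, skip
      visit S (parent J)
        visit U (parent S)
          U–S: parent, skip
        visit O (parent S)
          O–S: parent, skip
        S–J: parent, skip
visit G (parent –)
No non-parent visited neighbor found — the graph is a forest.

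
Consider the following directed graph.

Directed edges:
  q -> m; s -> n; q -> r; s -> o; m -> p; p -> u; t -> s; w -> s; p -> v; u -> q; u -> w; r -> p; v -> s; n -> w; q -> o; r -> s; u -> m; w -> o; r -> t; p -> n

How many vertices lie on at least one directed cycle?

A vertex is on a directed cycle iff it belongs to a strongly connected component of size ≥ 2 (or has a self-loop).
The vertices on cycles are {m, n, p, q, r, s, u, w} — 8 in total.

8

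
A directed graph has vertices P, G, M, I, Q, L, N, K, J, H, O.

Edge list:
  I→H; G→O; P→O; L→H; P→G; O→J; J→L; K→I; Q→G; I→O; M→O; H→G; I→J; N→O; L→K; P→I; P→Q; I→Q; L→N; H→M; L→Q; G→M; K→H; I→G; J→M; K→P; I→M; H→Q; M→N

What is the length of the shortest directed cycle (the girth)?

For each vertex v, BFS finds the shortest path from v back to v.
The shortest such closed walk is J → M → O → J, length 3.

3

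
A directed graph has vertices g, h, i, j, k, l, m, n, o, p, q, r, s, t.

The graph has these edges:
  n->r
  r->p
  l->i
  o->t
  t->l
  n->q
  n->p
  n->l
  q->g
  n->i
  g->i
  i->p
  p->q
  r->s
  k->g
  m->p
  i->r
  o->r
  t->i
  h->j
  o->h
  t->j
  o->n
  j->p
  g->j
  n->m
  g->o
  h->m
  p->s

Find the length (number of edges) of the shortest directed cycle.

4

For each vertex v, BFS finds the shortest path from v back to v.
The shortest such closed walk is g → j → p → q → g, length 4.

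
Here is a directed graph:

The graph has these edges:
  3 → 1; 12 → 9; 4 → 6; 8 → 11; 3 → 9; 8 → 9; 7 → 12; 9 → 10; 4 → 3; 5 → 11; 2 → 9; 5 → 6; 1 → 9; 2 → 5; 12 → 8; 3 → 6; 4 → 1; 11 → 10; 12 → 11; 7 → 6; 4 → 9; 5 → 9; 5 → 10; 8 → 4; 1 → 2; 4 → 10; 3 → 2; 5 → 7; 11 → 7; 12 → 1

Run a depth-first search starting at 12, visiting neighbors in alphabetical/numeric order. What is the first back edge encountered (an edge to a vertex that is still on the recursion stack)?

7->12

DFS from 12 (visiting neighbors in alphabetical/numeric order); mark gray on enter, black on exit:
12 gray
  1 gray
    2 gray
      5 gray
        6 gray
        6 black
        7 gray
          7→6: 6 black — skip
          7→12: 12 is gray → back edge
First back edge: 7 → 12.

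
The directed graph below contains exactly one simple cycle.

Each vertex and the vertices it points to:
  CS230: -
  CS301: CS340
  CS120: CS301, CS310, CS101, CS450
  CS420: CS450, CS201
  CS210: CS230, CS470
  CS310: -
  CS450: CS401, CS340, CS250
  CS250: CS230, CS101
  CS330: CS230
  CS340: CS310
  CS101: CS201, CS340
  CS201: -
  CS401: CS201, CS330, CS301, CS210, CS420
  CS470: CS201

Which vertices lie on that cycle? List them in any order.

CS401, CS420, CS450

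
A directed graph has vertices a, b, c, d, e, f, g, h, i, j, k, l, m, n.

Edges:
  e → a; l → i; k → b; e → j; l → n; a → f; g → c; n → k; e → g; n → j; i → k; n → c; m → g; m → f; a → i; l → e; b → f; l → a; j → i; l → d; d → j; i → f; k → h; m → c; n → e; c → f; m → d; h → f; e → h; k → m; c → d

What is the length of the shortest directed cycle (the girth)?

5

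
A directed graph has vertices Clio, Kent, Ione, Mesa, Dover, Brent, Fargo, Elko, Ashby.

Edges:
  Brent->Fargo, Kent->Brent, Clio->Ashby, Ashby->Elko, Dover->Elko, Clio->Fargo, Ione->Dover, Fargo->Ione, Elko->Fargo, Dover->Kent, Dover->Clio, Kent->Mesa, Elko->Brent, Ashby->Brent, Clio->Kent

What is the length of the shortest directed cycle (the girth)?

For each vertex v, BFS finds the shortest path from v back to v.
The shortest such closed walk is Dover → Clio → Fargo → Ione → Dover, length 4.

4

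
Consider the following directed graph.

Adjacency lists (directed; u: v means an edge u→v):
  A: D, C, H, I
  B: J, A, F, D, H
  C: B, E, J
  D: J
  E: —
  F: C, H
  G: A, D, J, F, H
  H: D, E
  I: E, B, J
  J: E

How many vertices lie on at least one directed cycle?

A vertex is on a directed cycle iff it belongs to a strongly connected component of size ≥ 2 (or has a self-loop).
The vertices on cycles are {A, B, C, F, I} — 5 in total.

5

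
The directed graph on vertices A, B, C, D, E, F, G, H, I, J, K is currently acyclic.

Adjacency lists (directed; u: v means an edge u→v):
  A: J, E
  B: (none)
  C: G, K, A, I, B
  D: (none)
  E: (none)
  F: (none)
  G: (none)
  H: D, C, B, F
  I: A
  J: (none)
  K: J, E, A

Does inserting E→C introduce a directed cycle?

Yes

Adding E→C creates a cycle iff C can already reach E.
Path from C: C → K → E.
So C → … → E → C is a cycle.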